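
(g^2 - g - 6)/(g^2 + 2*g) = (g - 3)/g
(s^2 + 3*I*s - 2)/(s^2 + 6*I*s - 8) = (s + I)/(s + 4*I)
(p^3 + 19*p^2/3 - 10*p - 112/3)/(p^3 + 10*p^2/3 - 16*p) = (p^2 + 9*p + 14)/(p*(p + 6))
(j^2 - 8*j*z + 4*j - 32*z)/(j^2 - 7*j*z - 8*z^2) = (j + 4)/(j + z)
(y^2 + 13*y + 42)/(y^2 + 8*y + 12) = (y + 7)/(y + 2)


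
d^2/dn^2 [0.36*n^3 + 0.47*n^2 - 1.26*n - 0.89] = 2.16*n + 0.94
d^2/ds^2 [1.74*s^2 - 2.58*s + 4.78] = 3.48000000000000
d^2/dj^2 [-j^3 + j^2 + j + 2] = 2 - 6*j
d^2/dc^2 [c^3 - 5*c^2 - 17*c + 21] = 6*c - 10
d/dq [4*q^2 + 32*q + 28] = 8*q + 32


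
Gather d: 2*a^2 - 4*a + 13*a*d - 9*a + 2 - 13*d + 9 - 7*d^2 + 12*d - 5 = 2*a^2 - 13*a - 7*d^2 + d*(13*a - 1) + 6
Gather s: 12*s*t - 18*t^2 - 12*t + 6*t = 12*s*t - 18*t^2 - 6*t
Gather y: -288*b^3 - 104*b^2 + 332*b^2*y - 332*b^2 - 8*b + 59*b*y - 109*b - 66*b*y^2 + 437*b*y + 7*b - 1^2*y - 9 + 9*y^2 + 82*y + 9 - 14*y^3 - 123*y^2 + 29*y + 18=-288*b^3 - 436*b^2 - 110*b - 14*y^3 + y^2*(-66*b - 114) + y*(332*b^2 + 496*b + 110) + 18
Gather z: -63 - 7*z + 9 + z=-6*z - 54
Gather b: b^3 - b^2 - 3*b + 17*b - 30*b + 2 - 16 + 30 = b^3 - b^2 - 16*b + 16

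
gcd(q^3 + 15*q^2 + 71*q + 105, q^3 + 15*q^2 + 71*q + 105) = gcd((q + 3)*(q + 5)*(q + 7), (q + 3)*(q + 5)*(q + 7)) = q^3 + 15*q^2 + 71*q + 105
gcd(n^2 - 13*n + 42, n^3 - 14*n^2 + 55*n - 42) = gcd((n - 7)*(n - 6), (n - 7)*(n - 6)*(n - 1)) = n^2 - 13*n + 42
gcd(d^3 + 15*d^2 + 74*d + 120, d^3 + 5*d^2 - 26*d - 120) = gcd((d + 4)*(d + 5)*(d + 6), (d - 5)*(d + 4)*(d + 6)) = d^2 + 10*d + 24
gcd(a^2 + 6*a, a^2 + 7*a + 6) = a + 6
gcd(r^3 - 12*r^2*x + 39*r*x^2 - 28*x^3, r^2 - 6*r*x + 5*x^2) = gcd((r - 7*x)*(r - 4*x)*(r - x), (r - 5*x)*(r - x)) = -r + x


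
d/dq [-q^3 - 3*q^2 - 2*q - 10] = -3*q^2 - 6*q - 2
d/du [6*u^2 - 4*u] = 12*u - 4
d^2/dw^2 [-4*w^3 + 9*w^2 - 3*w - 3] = 18 - 24*w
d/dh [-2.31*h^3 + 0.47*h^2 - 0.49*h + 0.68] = -6.93*h^2 + 0.94*h - 0.49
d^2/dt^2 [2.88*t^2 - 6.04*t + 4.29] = 5.76000000000000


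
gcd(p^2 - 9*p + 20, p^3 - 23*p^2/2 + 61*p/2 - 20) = 1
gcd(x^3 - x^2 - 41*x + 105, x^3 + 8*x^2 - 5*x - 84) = x^2 + 4*x - 21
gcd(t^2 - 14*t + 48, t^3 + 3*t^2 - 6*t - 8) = 1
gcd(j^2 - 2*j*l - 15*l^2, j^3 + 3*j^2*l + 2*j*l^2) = 1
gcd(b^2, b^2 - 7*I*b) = b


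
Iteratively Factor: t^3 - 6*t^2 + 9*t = (t - 3)*(t^2 - 3*t) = (t - 3)^2*(t)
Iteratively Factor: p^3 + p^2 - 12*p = (p + 4)*(p^2 - 3*p) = (p - 3)*(p + 4)*(p)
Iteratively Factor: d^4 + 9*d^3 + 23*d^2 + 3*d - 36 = (d + 3)*(d^3 + 6*d^2 + 5*d - 12) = (d - 1)*(d + 3)*(d^2 + 7*d + 12) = (d - 1)*(d + 3)^2*(d + 4)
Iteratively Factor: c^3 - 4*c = (c + 2)*(c^2 - 2*c) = (c - 2)*(c + 2)*(c)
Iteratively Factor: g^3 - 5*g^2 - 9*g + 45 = (g - 5)*(g^2 - 9) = (g - 5)*(g + 3)*(g - 3)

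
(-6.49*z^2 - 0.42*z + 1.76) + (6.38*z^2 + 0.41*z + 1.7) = -0.11*z^2 - 0.01*z + 3.46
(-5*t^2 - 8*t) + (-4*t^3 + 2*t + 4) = -4*t^3 - 5*t^2 - 6*t + 4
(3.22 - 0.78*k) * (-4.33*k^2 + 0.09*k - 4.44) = 3.3774*k^3 - 14.0128*k^2 + 3.753*k - 14.2968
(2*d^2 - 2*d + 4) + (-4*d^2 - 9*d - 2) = -2*d^2 - 11*d + 2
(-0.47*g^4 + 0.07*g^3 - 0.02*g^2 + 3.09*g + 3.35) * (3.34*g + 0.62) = -1.5698*g^5 - 0.0576*g^4 - 0.0234*g^3 + 10.3082*g^2 + 13.1048*g + 2.077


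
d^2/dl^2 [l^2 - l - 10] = 2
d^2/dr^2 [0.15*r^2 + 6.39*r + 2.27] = 0.300000000000000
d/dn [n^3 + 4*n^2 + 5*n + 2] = 3*n^2 + 8*n + 5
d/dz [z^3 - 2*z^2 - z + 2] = 3*z^2 - 4*z - 1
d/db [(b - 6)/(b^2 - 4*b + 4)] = (10 - b)/(b^3 - 6*b^2 + 12*b - 8)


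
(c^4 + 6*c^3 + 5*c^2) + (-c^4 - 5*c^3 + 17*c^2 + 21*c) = c^3 + 22*c^2 + 21*c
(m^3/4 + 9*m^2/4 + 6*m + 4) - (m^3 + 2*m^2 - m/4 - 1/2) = -3*m^3/4 + m^2/4 + 25*m/4 + 9/2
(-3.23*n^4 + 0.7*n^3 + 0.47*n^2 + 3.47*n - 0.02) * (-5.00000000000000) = 16.15*n^4 - 3.5*n^3 - 2.35*n^2 - 17.35*n + 0.1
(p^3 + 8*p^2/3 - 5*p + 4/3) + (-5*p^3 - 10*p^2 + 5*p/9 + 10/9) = -4*p^3 - 22*p^2/3 - 40*p/9 + 22/9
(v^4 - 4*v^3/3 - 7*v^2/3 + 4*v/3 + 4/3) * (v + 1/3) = v^5 - v^4 - 25*v^3/9 + 5*v^2/9 + 16*v/9 + 4/9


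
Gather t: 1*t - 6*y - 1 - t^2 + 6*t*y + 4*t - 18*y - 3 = -t^2 + t*(6*y + 5) - 24*y - 4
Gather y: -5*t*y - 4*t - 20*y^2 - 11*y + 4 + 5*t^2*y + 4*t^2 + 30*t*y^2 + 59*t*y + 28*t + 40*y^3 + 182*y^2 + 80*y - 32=4*t^2 + 24*t + 40*y^3 + y^2*(30*t + 162) + y*(5*t^2 + 54*t + 69) - 28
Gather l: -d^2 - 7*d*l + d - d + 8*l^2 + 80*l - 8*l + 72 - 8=-d^2 + 8*l^2 + l*(72 - 7*d) + 64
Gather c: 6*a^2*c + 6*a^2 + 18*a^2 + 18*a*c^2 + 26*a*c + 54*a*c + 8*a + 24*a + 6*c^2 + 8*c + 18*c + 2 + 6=24*a^2 + 32*a + c^2*(18*a + 6) + c*(6*a^2 + 80*a + 26) + 8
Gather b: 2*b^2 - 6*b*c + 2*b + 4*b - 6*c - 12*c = 2*b^2 + b*(6 - 6*c) - 18*c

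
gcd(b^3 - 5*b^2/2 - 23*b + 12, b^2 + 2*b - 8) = b + 4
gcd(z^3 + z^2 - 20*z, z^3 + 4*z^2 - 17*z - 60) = z^2 + z - 20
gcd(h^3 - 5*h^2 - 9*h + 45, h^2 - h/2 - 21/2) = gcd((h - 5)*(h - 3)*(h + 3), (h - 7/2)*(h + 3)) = h + 3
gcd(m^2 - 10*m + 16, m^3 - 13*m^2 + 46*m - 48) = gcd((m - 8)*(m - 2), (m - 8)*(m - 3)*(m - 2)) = m^2 - 10*m + 16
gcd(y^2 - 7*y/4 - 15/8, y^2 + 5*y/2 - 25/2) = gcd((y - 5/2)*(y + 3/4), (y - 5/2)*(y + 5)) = y - 5/2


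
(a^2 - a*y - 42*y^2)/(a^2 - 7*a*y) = (a + 6*y)/a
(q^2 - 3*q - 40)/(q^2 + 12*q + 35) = (q - 8)/(q + 7)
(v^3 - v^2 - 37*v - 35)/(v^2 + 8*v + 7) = (v^2 - 2*v - 35)/(v + 7)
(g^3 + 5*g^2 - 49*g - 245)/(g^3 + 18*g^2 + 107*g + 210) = (g - 7)/(g + 6)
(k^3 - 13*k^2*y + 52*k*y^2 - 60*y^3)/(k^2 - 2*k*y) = k - 11*y + 30*y^2/k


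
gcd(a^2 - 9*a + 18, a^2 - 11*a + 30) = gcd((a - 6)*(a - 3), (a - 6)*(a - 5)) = a - 6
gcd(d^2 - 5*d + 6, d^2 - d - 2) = d - 2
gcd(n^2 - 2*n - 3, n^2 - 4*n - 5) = n + 1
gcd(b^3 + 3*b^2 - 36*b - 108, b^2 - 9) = b + 3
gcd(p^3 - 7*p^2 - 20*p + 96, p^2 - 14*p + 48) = p - 8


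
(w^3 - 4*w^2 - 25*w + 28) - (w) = w^3 - 4*w^2 - 26*w + 28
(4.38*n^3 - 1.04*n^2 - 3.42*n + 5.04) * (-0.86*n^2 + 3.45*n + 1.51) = -3.7668*n^5 + 16.0054*n^4 + 5.967*n^3 - 17.7038*n^2 + 12.2238*n + 7.6104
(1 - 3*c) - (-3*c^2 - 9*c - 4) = 3*c^2 + 6*c + 5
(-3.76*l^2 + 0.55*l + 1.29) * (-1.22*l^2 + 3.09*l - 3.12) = 4.5872*l^4 - 12.2894*l^3 + 11.8569*l^2 + 2.2701*l - 4.0248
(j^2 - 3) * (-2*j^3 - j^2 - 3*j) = -2*j^5 - j^4 + 3*j^3 + 3*j^2 + 9*j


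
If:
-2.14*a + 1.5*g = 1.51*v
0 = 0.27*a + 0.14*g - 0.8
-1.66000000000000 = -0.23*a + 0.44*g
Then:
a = 3.87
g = -1.75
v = -7.22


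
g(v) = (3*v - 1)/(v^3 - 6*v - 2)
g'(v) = (6 - 3*v^2)*(3*v - 1)/(v^3 - 6*v - 2)^2 + 3/(v^3 - 6*v - 2)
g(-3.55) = 0.46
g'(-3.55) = 0.45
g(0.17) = 0.16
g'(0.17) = -1.31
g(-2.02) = -3.76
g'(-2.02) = 14.10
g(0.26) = 0.06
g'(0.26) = -0.95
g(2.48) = -3.96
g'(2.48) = -32.14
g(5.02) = 0.15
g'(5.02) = -0.08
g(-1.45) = -1.47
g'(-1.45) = 0.95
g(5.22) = 0.13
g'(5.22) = -0.07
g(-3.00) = 0.91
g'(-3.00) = 1.46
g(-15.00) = 0.01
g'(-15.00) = 0.00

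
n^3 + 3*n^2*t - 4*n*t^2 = n*(n - t)*(n + 4*t)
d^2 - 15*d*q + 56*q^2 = (d - 8*q)*(d - 7*q)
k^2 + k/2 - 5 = (k - 2)*(k + 5/2)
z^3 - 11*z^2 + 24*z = z*(z - 8)*(z - 3)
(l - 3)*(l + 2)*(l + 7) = l^3 + 6*l^2 - 13*l - 42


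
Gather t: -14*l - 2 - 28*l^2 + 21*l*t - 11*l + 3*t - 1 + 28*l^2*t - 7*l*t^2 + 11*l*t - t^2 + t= -28*l^2 - 25*l + t^2*(-7*l - 1) + t*(28*l^2 + 32*l + 4) - 3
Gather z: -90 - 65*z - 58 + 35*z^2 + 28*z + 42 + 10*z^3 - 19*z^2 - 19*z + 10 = 10*z^3 + 16*z^2 - 56*z - 96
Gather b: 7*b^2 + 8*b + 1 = 7*b^2 + 8*b + 1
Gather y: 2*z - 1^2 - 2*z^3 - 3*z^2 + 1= -2*z^3 - 3*z^2 + 2*z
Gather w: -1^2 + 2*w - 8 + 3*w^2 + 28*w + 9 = 3*w^2 + 30*w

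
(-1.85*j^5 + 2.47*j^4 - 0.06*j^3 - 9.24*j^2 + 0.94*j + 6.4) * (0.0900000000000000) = -0.1665*j^5 + 0.2223*j^4 - 0.0054*j^3 - 0.8316*j^2 + 0.0846*j + 0.576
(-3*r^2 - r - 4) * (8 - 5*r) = 15*r^3 - 19*r^2 + 12*r - 32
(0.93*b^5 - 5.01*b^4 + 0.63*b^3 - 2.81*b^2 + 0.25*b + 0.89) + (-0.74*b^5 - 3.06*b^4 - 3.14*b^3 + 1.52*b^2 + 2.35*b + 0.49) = 0.19*b^5 - 8.07*b^4 - 2.51*b^3 - 1.29*b^2 + 2.6*b + 1.38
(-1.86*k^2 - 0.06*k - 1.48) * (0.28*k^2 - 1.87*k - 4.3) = -0.5208*k^4 + 3.4614*k^3 + 7.6958*k^2 + 3.0256*k + 6.364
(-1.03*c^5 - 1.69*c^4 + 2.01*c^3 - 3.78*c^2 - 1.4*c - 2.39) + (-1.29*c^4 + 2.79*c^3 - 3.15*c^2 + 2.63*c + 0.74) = -1.03*c^5 - 2.98*c^4 + 4.8*c^3 - 6.93*c^2 + 1.23*c - 1.65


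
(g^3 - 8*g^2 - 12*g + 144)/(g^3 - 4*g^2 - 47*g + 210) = (g^2 - 2*g - 24)/(g^2 + 2*g - 35)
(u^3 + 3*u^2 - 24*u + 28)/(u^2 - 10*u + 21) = (u^3 + 3*u^2 - 24*u + 28)/(u^2 - 10*u + 21)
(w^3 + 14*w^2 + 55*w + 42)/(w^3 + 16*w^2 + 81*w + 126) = (w + 1)/(w + 3)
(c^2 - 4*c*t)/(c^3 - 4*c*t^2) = (c - 4*t)/(c^2 - 4*t^2)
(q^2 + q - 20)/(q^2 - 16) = (q + 5)/(q + 4)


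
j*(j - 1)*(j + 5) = j^3 + 4*j^2 - 5*j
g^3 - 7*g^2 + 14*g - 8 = (g - 4)*(g - 2)*(g - 1)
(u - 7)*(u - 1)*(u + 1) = u^3 - 7*u^2 - u + 7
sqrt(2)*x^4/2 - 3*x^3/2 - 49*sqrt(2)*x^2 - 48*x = x*(x - 8*sqrt(2))*(x + 6*sqrt(2))*(sqrt(2)*x/2 + 1/2)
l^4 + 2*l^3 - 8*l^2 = l^2*(l - 2)*(l + 4)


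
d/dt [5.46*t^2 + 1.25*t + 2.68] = 10.92*t + 1.25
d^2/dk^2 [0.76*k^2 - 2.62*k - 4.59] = 1.52000000000000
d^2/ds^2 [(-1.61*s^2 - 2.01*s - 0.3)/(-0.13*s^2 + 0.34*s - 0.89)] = (5.55111512312578e-17*s^4 + 0.210262*s^3 - 1.087242*s^2 - 1.474902*s + 3.766954)/(0.002197*s^6 - 0.017238*s^5 + 0.090207*s^4 - 0.275332*s^3 + 0.617571*s^2 - 0.807942*s + 0.704969)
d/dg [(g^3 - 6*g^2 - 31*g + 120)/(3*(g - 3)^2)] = (g^2 - 6*g + 49)/(3*(g^2 - 6*g + 9))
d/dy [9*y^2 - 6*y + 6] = 18*y - 6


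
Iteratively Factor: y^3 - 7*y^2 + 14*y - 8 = (y - 1)*(y^2 - 6*y + 8) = (y - 2)*(y - 1)*(y - 4)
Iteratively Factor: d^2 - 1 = (d + 1)*(d - 1)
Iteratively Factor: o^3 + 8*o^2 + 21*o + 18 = (o + 3)*(o^2 + 5*o + 6) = (o + 3)^2*(o + 2)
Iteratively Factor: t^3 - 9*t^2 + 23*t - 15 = (t - 5)*(t^2 - 4*t + 3) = (t - 5)*(t - 1)*(t - 3)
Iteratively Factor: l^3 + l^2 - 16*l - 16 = (l - 4)*(l^2 + 5*l + 4) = (l - 4)*(l + 1)*(l + 4)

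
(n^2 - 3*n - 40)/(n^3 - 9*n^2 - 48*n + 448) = (n + 5)/(n^2 - n - 56)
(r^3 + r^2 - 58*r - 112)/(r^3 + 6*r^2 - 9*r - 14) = (r^2 - 6*r - 16)/(r^2 - r - 2)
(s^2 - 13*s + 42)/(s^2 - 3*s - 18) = (s - 7)/(s + 3)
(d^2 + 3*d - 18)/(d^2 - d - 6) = (d + 6)/(d + 2)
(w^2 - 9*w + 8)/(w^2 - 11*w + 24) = (w - 1)/(w - 3)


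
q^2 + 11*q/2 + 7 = (q + 2)*(q + 7/2)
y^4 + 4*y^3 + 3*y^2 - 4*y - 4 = (y - 1)*(y + 1)*(y + 2)^2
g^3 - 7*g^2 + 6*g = g*(g - 6)*(g - 1)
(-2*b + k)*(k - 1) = -2*b*k + 2*b + k^2 - k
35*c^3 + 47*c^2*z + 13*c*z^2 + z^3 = (c + z)*(5*c + z)*(7*c + z)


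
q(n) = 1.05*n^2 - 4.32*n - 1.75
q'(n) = 2.1*n - 4.32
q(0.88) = -4.74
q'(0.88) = -2.47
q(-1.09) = 4.21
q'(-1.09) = -6.61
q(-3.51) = 26.35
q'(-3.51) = -11.69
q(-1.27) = 5.43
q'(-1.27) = -6.99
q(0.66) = -4.14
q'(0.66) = -2.93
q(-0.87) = 2.80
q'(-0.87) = -6.15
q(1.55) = -5.92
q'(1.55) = -1.06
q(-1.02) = 3.75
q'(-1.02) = -6.46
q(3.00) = -5.26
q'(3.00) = 1.98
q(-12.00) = 201.29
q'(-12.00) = -29.52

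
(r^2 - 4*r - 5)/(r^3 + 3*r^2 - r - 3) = (r - 5)/(r^2 + 2*r - 3)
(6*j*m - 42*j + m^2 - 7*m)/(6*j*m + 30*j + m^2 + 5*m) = (m - 7)/(m + 5)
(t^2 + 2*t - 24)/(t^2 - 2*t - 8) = (t + 6)/(t + 2)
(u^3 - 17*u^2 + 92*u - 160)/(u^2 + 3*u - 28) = (u^2 - 13*u + 40)/(u + 7)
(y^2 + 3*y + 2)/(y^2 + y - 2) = (y + 1)/(y - 1)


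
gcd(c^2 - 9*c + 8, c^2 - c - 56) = c - 8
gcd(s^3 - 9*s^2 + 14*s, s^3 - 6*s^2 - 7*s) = s^2 - 7*s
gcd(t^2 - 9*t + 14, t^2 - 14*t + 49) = t - 7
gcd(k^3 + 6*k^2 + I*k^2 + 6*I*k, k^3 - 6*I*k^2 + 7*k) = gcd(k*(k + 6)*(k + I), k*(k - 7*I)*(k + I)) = k^2 + I*k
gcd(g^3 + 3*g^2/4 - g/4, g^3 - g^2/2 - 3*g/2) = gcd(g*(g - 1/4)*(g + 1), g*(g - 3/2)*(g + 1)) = g^2 + g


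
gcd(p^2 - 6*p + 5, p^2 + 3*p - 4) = p - 1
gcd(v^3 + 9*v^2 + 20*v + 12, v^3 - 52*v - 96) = v^2 + 8*v + 12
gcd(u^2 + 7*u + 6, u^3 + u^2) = u + 1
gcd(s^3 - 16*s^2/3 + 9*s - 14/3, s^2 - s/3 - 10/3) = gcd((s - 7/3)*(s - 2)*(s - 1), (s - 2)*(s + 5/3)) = s - 2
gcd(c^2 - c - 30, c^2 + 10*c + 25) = c + 5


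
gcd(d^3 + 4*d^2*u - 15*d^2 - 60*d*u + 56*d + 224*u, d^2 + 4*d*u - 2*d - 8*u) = d + 4*u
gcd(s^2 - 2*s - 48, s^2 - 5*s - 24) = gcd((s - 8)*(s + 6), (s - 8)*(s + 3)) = s - 8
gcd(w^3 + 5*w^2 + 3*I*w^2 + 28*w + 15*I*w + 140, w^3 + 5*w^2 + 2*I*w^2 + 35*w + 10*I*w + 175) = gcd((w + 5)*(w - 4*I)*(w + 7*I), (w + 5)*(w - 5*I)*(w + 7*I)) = w^2 + w*(5 + 7*I) + 35*I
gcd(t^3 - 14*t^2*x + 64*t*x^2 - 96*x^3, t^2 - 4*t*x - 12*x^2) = -t + 6*x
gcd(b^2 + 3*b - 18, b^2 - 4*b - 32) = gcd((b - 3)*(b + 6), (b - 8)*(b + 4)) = 1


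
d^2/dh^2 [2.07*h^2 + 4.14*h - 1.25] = 4.14000000000000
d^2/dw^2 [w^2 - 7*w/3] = 2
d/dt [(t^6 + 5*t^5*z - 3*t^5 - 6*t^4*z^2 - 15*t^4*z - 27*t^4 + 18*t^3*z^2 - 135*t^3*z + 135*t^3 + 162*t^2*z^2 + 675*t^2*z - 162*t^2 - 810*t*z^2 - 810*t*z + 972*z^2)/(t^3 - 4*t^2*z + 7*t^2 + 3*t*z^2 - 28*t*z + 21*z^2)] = (3*t^6 + 22*t^5 - 54*t^4*z^2 + 30*t^4*z - 90*t^4 - 396*t^3*z^2 + 162*t^3*z - 378*t^3 + 1620*t^2*z^2 - 648*t^2*z + 1107*t^2 + 6804*t*z^2 - 3726*t*z - 19926*z^2 + 10206*z)/(t^4 - 6*t^3*z + 14*t^3 + 9*t^2*z^2 - 84*t^2*z + 49*t^2 + 126*t*z^2 - 294*t*z + 441*z^2)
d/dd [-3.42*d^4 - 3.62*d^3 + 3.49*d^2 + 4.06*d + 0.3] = -13.68*d^3 - 10.86*d^2 + 6.98*d + 4.06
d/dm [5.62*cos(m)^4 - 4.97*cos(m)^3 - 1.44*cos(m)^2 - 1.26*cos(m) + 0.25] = (-22.48*cos(m)^3 + 14.91*cos(m)^2 + 2.88*cos(m) + 1.26)*sin(m)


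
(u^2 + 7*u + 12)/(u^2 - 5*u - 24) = (u + 4)/(u - 8)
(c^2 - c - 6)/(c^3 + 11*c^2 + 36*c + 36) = (c - 3)/(c^2 + 9*c + 18)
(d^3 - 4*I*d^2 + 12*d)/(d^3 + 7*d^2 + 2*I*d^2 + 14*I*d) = (d - 6*I)/(d + 7)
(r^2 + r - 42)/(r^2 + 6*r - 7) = (r - 6)/(r - 1)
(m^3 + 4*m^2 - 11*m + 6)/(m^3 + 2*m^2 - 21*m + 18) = (m - 1)/(m - 3)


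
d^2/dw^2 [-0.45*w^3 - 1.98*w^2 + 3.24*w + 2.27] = -2.7*w - 3.96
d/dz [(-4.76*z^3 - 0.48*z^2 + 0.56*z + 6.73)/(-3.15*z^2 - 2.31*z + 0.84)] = (14.994*z^4 + 21.9912*z^3 - 9.1224*z^2 + 41.5926*z + 16.0167)/(9.9225*z^4 + 14.553*z^3 + 0.0441000000000003*z^2 - 3.8808*z + 0.7056)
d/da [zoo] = 0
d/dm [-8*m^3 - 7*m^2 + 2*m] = -24*m^2 - 14*m + 2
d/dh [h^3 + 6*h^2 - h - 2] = 3*h^2 + 12*h - 1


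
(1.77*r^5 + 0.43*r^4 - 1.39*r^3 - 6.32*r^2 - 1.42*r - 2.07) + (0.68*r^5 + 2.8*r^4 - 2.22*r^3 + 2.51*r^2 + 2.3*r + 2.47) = 2.45*r^5 + 3.23*r^4 - 3.61*r^3 - 3.81*r^2 + 0.88*r + 0.4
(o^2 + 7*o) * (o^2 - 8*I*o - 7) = o^4 + 7*o^3 - 8*I*o^3 - 7*o^2 - 56*I*o^2 - 49*o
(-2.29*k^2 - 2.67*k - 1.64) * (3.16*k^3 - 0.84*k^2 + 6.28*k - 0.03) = -7.2364*k^5 - 6.5136*k^4 - 17.3208*k^3 - 15.3213*k^2 - 10.2191*k + 0.0492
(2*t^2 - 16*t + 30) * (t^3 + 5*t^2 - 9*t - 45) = 2*t^5 - 6*t^4 - 68*t^3 + 204*t^2 + 450*t - 1350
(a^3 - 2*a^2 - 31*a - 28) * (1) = a^3 - 2*a^2 - 31*a - 28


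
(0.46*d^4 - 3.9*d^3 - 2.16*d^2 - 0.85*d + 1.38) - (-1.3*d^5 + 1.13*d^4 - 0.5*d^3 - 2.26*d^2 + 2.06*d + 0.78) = 1.3*d^5 - 0.67*d^4 - 3.4*d^3 + 0.0999999999999996*d^2 - 2.91*d + 0.6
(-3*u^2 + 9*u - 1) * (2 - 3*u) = 9*u^3 - 33*u^2 + 21*u - 2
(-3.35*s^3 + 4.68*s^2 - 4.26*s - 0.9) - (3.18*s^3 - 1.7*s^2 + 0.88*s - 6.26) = -6.53*s^3 + 6.38*s^2 - 5.14*s + 5.36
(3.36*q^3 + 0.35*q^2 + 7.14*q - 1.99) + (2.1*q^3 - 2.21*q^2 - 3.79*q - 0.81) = 5.46*q^3 - 1.86*q^2 + 3.35*q - 2.8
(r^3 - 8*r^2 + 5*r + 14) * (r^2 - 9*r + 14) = r^5 - 17*r^4 + 91*r^3 - 143*r^2 - 56*r + 196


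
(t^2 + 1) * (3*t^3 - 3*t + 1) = 3*t^5 + t^2 - 3*t + 1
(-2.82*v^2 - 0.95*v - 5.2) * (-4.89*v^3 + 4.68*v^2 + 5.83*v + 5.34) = 13.7898*v^5 - 8.5521*v^4 + 4.5414*v^3 - 44.9333*v^2 - 35.389*v - 27.768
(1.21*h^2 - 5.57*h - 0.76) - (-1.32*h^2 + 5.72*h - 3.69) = 2.53*h^2 - 11.29*h + 2.93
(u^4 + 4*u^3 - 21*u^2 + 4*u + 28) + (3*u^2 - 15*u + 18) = u^4 + 4*u^3 - 18*u^2 - 11*u + 46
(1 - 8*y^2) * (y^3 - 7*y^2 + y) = -8*y^5 + 56*y^4 - 7*y^3 - 7*y^2 + y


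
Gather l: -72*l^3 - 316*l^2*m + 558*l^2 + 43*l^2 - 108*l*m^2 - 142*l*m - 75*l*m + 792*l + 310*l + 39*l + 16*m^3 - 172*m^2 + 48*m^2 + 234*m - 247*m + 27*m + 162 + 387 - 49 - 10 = -72*l^3 + l^2*(601 - 316*m) + l*(-108*m^2 - 217*m + 1141) + 16*m^3 - 124*m^2 + 14*m + 490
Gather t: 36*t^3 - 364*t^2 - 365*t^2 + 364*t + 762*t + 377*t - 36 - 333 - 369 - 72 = 36*t^3 - 729*t^2 + 1503*t - 810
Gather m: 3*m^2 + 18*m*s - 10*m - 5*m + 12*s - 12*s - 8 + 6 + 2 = 3*m^2 + m*(18*s - 15)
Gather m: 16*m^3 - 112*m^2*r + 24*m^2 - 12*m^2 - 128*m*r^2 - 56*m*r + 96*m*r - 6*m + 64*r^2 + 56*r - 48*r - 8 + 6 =16*m^3 + m^2*(12 - 112*r) + m*(-128*r^2 + 40*r - 6) + 64*r^2 + 8*r - 2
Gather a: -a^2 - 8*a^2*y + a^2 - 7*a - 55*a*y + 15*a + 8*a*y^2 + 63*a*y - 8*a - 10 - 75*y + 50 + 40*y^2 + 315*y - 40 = -8*a^2*y + a*(8*y^2 + 8*y) + 40*y^2 + 240*y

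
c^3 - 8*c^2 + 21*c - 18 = (c - 3)^2*(c - 2)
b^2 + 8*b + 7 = (b + 1)*(b + 7)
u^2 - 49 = (u - 7)*(u + 7)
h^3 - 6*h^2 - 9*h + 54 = (h - 6)*(h - 3)*(h + 3)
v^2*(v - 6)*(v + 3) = v^4 - 3*v^3 - 18*v^2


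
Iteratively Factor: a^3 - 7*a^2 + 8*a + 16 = (a - 4)*(a^2 - 3*a - 4) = (a - 4)*(a + 1)*(a - 4)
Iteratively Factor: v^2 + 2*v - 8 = (v - 2)*(v + 4)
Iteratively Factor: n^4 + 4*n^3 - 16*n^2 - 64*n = (n + 4)*(n^3 - 16*n) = n*(n + 4)*(n^2 - 16) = n*(n + 4)^2*(n - 4)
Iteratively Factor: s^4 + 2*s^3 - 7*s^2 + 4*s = (s - 1)*(s^3 + 3*s^2 - 4*s) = (s - 1)*(s + 4)*(s^2 - s) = (s - 1)^2*(s + 4)*(s)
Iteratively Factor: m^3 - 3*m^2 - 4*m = (m + 1)*(m^2 - 4*m) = m*(m + 1)*(m - 4)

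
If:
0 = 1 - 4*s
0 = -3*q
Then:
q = 0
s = 1/4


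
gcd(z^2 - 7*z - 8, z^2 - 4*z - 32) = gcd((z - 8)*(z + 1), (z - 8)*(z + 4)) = z - 8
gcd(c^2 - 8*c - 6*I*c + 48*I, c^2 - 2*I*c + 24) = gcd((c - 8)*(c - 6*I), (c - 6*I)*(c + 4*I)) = c - 6*I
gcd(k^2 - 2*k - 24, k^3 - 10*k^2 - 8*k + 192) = k^2 - 2*k - 24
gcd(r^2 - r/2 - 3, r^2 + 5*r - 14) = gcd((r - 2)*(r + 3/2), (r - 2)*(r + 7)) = r - 2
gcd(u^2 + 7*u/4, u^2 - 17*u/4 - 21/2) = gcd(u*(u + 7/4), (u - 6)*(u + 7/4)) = u + 7/4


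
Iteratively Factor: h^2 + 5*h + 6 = (h + 2)*(h + 3)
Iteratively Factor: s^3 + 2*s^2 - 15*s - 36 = (s - 4)*(s^2 + 6*s + 9) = (s - 4)*(s + 3)*(s + 3)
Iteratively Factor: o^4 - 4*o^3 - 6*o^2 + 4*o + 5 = (o + 1)*(o^3 - 5*o^2 - o + 5) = (o - 1)*(o + 1)*(o^2 - 4*o - 5) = (o - 1)*(o + 1)^2*(o - 5)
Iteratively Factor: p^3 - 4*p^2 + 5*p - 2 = (p - 1)*(p^2 - 3*p + 2) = (p - 2)*(p - 1)*(p - 1)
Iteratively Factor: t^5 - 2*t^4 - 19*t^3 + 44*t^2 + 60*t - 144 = (t + 2)*(t^4 - 4*t^3 - 11*t^2 + 66*t - 72) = (t - 3)*(t + 2)*(t^3 - t^2 - 14*t + 24) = (t - 3)*(t - 2)*(t + 2)*(t^2 + t - 12) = (t - 3)*(t - 2)*(t + 2)*(t + 4)*(t - 3)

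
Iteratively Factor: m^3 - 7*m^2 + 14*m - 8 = (m - 4)*(m^2 - 3*m + 2) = (m - 4)*(m - 2)*(m - 1)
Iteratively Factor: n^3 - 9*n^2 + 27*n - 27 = (n - 3)*(n^2 - 6*n + 9) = (n - 3)^2*(n - 3)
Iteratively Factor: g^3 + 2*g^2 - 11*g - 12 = (g + 1)*(g^2 + g - 12) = (g - 3)*(g + 1)*(g + 4)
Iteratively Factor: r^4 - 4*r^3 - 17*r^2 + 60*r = (r)*(r^3 - 4*r^2 - 17*r + 60) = r*(r + 4)*(r^2 - 8*r + 15) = r*(r - 5)*(r + 4)*(r - 3)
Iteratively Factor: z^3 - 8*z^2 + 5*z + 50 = (z - 5)*(z^2 - 3*z - 10) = (z - 5)^2*(z + 2)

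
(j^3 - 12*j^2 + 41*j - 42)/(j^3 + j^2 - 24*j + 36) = (j - 7)/(j + 6)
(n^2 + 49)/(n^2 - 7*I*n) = (n + 7*I)/n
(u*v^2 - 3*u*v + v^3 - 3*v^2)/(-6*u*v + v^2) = (-u*v + 3*u - v^2 + 3*v)/(6*u - v)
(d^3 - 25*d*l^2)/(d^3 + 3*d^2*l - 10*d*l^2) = (d - 5*l)/(d - 2*l)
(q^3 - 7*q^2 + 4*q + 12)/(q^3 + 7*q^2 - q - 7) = (q^2 - 8*q + 12)/(q^2 + 6*q - 7)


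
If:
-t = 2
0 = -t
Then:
No Solution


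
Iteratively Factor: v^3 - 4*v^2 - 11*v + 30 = (v + 3)*(v^2 - 7*v + 10) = (v - 2)*(v + 3)*(v - 5)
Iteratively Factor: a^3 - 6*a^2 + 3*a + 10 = (a - 5)*(a^2 - a - 2) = (a - 5)*(a - 2)*(a + 1)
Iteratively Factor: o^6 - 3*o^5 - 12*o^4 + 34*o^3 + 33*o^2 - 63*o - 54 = (o + 3)*(o^5 - 6*o^4 + 6*o^3 + 16*o^2 - 15*o - 18) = (o - 3)*(o + 3)*(o^4 - 3*o^3 - 3*o^2 + 7*o + 6) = (o - 3)*(o + 1)*(o + 3)*(o^3 - 4*o^2 + o + 6) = (o - 3)*(o + 1)^2*(o + 3)*(o^2 - 5*o + 6) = (o - 3)*(o - 2)*(o + 1)^2*(o + 3)*(o - 3)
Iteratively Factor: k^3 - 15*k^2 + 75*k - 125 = (k - 5)*(k^2 - 10*k + 25) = (k - 5)^2*(k - 5)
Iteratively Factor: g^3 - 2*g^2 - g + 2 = (g - 2)*(g^2 - 1) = (g - 2)*(g + 1)*(g - 1)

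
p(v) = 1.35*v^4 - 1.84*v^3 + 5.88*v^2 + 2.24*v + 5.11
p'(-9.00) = -4487.32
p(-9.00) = 10659.94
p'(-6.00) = -1433.44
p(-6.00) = 2350.39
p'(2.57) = 87.67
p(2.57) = 77.36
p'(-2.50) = -146.04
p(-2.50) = 117.74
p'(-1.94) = -80.78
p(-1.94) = 55.45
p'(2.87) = 118.18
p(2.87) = 108.07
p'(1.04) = 14.57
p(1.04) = 13.31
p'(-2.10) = -96.81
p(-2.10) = 69.63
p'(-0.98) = -19.67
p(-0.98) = 11.54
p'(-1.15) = -26.80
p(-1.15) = 15.47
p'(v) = 5.4*v^3 - 5.52*v^2 + 11.76*v + 2.24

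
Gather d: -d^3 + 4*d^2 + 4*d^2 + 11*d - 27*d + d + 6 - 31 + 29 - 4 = -d^3 + 8*d^2 - 15*d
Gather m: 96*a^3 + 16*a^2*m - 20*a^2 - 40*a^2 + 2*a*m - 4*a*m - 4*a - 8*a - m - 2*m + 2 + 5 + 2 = 96*a^3 - 60*a^2 - 12*a + m*(16*a^2 - 2*a - 3) + 9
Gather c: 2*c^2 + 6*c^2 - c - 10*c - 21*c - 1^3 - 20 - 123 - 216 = 8*c^2 - 32*c - 360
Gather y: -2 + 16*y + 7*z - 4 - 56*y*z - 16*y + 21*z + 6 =-56*y*z + 28*z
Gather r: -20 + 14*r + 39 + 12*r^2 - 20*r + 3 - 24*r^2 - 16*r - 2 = -12*r^2 - 22*r + 20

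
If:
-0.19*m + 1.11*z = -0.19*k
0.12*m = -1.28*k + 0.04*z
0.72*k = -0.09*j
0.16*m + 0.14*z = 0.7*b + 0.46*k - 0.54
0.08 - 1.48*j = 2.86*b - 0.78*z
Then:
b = 0.39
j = -0.82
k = 0.10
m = -1.17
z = -0.22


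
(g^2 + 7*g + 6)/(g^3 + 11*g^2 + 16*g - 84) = (g + 1)/(g^2 + 5*g - 14)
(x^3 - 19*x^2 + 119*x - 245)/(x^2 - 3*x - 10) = (x^2 - 14*x + 49)/(x + 2)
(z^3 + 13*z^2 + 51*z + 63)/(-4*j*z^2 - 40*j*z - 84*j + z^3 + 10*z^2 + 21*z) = (z + 3)/(-4*j + z)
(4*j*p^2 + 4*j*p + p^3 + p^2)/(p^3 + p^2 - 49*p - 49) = p*(4*j + p)/(p^2 - 49)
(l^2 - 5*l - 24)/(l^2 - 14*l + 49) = (l^2 - 5*l - 24)/(l^2 - 14*l + 49)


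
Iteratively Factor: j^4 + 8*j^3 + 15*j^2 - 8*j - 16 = (j + 4)*(j^3 + 4*j^2 - j - 4) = (j + 4)^2*(j^2 - 1) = (j + 1)*(j + 4)^2*(j - 1)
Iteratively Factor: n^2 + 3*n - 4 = (n + 4)*(n - 1)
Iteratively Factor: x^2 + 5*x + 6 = (x + 2)*(x + 3)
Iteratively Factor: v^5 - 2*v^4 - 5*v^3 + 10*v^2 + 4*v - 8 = (v - 2)*(v^4 - 5*v^2 + 4) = (v - 2)*(v + 2)*(v^3 - 2*v^2 - v + 2) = (v - 2)*(v + 1)*(v + 2)*(v^2 - 3*v + 2) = (v - 2)*(v - 1)*(v + 1)*(v + 2)*(v - 2)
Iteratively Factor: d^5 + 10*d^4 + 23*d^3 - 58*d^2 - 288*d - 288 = (d + 3)*(d^4 + 7*d^3 + 2*d^2 - 64*d - 96) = (d + 3)*(d + 4)*(d^3 + 3*d^2 - 10*d - 24) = (d + 3)*(d + 4)^2*(d^2 - d - 6) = (d + 2)*(d + 3)*(d + 4)^2*(d - 3)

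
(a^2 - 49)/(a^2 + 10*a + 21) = (a - 7)/(a + 3)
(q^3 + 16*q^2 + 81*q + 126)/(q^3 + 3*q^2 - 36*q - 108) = (q + 7)/(q - 6)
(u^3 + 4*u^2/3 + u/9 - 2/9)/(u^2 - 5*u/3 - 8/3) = (9*u^2 + 3*u - 2)/(3*(3*u - 8))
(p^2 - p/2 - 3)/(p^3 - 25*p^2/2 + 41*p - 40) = (2*p + 3)/(2*p^2 - 21*p + 40)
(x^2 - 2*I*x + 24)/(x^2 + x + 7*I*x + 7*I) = (x^2 - 2*I*x + 24)/(x^2 + x + 7*I*x + 7*I)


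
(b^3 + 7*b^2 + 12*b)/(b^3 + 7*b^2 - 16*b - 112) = b*(b + 3)/(b^2 + 3*b - 28)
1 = 1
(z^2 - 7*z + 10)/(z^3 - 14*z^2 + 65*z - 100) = (z - 2)/(z^2 - 9*z + 20)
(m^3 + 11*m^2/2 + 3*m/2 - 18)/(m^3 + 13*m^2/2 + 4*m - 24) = (m + 3)/(m + 4)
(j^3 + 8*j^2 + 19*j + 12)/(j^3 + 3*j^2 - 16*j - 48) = (j + 1)/(j - 4)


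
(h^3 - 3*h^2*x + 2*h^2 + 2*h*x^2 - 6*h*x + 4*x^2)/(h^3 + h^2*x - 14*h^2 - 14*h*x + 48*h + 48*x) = (h^3 - 3*h^2*x + 2*h^2 + 2*h*x^2 - 6*h*x + 4*x^2)/(h^3 + h^2*x - 14*h^2 - 14*h*x + 48*h + 48*x)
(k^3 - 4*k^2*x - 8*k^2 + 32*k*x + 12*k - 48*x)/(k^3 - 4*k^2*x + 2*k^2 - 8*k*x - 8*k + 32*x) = (k - 6)/(k + 4)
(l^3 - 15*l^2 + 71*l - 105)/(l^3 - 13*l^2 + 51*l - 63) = (l - 5)/(l - 3)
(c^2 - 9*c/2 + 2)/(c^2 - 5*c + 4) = (c - 1/2)/(c - 1)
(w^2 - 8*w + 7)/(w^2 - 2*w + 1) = (w - 7)/(w - 1)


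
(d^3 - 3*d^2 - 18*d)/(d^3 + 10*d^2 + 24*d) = (d^2 - 3*d - 18)/(d^2 + 10*d + 24)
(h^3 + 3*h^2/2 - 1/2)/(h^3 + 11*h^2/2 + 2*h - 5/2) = (h + 1)/(h + 5)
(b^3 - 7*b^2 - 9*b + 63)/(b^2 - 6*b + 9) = (b^2 - 4*b - 21)/(b - 3)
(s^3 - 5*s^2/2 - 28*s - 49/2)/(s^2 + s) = s - 7/2 - 49/(2*s)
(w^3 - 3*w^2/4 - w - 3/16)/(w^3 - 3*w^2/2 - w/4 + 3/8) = (4*w + 1)/(2*(2*w - 1))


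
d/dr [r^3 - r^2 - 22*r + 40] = 3*r^2 - 2*r - 22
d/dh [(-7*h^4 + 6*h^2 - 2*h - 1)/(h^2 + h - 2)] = (-14*h^5 - 21*h^4 + 56*h^3 + 8*h^2 - 22*h + 5)/(h^4 + 2*h^3 - 3*h^2 - 4*h + 4)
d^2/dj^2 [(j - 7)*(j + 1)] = 2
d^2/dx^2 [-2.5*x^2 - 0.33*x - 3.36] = -5.00000000000000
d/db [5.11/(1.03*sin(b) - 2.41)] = -5.2633*cos(b)/(1.03*sin(b) - 2.41)^2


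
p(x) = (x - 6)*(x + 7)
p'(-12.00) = -23.00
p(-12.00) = 90.00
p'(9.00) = 19.00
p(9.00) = 48.00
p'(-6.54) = -12.08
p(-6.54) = -5.77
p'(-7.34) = -13.68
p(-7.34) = 4.54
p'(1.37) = 3.74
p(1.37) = -38.75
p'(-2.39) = -3.78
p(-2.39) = -38.68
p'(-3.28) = -5.56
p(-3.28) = -34.52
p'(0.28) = 1.56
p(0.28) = -41.64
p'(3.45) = 7.90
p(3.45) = -26.65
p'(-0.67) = -0.34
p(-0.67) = -42.22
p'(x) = 2*x + 1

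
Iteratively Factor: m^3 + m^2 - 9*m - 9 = (m - 3)*(m^2 + 4*m + 3) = (m - 3)*(m + 1)*(m + 3)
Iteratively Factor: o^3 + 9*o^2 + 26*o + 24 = (o + 3)*(o^2 + 6*o + 8) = (o + 3)*(o + 4)*(o + 2)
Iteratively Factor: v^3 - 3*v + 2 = (v + 2)*(v^2 - 2*v + 1) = (v - 1)*(v + 2)*(v - 1)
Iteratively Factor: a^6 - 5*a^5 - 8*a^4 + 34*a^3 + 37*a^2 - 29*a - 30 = (a + 1)*(a^5 - 6*a^4 - 2*a^3 + 36*a^2 + a - 30) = (a - 1)*(a + 1)*(a^4 - 5*a^3 - 7*a^2 + 29*a + 30) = (a - 3)*(a - 1)*(a + 1)*(a^3 - 2*a^2 - 13*a - 10) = (a - 5)*(a - 3)*(a - 1)*(a + 1)*(a^2 + 3*a + 2) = (a - 5)*(a - 3)*(a - 1)*(a + 1)*(a + 2)*(a + 1)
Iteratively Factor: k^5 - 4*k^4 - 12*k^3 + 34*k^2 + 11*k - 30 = (k - 1)*(k^4 - 3*k^3 - 15*k^2 + 19*k + 30) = (k - 5)*(k - 1)*(k^3 + 2*k^2 - 5*k - 6) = (k - 5)*(k - 2)*(k - 1)*(k^2 + 4*k + 3) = (k - 5)*(k - 2)*(k - 1)*(k + 3)*(k + 1)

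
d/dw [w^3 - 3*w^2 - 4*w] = 3*w^2 - 6*w - 4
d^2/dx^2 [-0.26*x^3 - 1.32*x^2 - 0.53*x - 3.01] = -1.56*x - 2.64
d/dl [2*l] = 2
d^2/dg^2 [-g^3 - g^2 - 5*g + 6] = -6*g - 2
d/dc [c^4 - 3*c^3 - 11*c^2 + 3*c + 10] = 4*c^3 - 9*c^2 - 22*c + 3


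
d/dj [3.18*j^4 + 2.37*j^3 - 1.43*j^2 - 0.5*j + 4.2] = 12.72*j^3 + 7.11*j^2 - 2.86*j - 0.5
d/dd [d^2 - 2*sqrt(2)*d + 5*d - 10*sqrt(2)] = 2*d - 2*sqrt(2) + 5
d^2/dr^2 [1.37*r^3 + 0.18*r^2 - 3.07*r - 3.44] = 8.22*r + 0.36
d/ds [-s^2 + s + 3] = 1 - 2*s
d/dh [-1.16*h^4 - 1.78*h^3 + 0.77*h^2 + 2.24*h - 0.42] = -4.64*h^3 - 5.34*h^2 + 1.54*h + 2.24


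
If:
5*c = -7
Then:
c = -7/5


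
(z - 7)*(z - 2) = z^2 - 9*z + 14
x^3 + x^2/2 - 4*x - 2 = (x - 2)*(x + 1/2)*(x + 2)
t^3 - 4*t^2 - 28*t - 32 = (t - 8)*(t + 2)^2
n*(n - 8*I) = n^2 - 8*I*n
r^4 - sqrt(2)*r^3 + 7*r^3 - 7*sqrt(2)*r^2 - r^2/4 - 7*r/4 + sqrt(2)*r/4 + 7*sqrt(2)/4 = (r - 1/2)*(r + 1/2)*(r + 7)*(r - sqrt(2))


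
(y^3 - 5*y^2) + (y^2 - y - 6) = y^3 - 4*y^2 - y - 6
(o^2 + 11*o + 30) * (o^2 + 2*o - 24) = o^4 + 13*o^3 + 28*o^2 - 204*o - 720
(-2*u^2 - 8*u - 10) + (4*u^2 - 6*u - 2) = 2*u^2 - 14*u - 12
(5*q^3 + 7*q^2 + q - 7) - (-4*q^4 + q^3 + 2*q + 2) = 4*q^4 + 4*q^3 + 7*q^2 - q - 9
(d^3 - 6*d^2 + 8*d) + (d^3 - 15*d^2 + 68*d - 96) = 2*d^3 - 21*d^2 + 76*d - 96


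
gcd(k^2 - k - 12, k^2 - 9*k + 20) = k - 4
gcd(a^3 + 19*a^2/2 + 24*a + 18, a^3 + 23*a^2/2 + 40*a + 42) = a^2 + 8*a + 12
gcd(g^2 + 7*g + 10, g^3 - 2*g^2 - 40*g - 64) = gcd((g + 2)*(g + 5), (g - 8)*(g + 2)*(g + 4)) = g + 2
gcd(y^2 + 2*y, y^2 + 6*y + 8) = y + 2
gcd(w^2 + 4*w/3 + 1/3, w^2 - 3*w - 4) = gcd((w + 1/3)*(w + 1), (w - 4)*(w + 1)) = w + 1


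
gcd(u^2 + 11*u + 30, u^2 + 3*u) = 1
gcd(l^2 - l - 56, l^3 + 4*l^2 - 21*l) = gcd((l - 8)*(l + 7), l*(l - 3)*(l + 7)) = l + 7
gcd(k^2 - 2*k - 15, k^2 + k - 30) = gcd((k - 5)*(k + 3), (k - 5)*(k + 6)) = k - 5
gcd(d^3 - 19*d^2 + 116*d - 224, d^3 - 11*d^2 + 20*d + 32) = d^2 - 12*d + 32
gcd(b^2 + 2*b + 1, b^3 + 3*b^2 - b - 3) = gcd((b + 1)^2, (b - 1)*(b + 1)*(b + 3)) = b + 1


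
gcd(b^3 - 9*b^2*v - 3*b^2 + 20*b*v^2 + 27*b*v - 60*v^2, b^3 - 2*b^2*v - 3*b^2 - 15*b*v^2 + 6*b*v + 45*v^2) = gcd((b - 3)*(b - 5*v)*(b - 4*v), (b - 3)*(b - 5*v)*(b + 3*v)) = -b^2 + 5*b*v + 3*b - 15*v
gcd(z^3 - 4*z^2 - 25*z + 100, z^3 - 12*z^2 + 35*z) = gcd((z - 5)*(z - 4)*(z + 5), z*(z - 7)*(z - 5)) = z - 5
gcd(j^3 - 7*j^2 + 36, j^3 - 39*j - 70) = j + 2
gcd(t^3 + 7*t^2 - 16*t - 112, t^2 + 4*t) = t + 4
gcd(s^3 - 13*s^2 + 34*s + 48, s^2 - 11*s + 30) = s - 6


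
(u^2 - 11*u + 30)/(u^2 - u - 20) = (u - 6)/(u + 4)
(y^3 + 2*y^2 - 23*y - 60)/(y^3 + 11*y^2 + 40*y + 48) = (y - 5)/(y + 4)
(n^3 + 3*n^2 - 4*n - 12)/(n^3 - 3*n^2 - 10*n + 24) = (n + 2)/(n - 4)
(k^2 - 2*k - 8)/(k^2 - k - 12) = (k + 2)/(k + 3)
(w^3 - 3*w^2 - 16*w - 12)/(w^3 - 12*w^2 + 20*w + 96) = (w + 1)/(w - 8)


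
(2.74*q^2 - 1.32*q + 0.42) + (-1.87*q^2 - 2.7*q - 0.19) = 0.87*q^2 - 4.02*q + 0.23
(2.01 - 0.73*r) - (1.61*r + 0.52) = 1.49 - 2.34*r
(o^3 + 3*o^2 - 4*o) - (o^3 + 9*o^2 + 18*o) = -6*o^2 - 22*o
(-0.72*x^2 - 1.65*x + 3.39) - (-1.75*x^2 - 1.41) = 1.03*x^2 - 1.65*x + 4.8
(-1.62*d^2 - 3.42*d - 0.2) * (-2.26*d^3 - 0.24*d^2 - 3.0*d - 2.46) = 3.6612*d^5 + 8.118*d^4 + 6.1328*d^3 + 14.2932*d^2 + 9.0132*d + 0.492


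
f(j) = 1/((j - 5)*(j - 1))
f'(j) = -1/((j - 5)*(j - 1)^2) - 1/((j - 5)^2*(j - 1))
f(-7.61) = 0.01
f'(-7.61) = 0.00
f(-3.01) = 0.03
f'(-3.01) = 0.01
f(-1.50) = 0.06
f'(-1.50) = 0.03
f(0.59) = 0.55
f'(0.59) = 1.47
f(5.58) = 0.38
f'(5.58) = -0.73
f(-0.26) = 0.15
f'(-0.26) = 0.15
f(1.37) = -0.74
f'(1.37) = 1.81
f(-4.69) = 0.02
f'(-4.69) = 0.01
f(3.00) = -0.25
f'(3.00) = 0.00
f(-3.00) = 0.03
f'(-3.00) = 0.01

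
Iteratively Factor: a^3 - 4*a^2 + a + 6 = (a - 2)*(a^2 - 2*a - 3) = (a - 2)*(a + 1)*(a - 3)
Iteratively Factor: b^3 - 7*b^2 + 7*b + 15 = (b + 1)*(b^2 - 8*b + 15) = (b - 5)*(b + 1)*(b - 3)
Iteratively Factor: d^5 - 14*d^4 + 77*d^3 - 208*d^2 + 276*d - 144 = (d - 3)*(d^4 - 11*d^3 + 44*d^2 - 76*d + 48) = (d - 3)*(d - 2)*(d^3 - 9*d^2 + 26*d - 24) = (d - 4)*(d - 3)*(d - 2)*(d^2 - 5*d + 6) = (d - 4)*(d - 3)^2*(d - 2)*(d - 2)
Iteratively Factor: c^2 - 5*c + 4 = (c - 4)*(c - 1)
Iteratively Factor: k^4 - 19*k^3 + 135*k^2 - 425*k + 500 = (k - 4)*(k^3 - 15*k^2 + 75*k - 125) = (k - 5)*(k - 4)*(k^2 - 10*k + 25) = (k - 5)^2*(k - 4)*(k - 5)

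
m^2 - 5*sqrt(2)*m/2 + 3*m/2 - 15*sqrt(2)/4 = (m + 3/2)*(m - 5*sqrt(2)/2)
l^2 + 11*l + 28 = (l + 4)*(l + 7)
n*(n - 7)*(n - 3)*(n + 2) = n^4 - 8*n^3 + n^2 + 42*n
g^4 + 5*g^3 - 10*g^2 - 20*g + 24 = (g - 2)*(g - 1)*(g + 2)*(g + 6)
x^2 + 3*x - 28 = (x - 4)*(x + 7)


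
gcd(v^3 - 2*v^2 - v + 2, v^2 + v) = v + 1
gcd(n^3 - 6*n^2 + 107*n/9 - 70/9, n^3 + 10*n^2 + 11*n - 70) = n - 2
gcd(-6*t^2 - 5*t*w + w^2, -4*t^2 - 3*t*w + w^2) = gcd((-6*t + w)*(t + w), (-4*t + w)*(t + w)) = t + w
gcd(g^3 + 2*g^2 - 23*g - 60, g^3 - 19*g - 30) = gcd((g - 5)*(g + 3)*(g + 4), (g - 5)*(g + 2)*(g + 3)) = g^2 - 2*g - 15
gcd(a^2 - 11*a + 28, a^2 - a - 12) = a - 4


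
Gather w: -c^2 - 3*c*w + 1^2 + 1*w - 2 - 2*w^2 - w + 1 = -c^2 - 3*c*w - 2*w^2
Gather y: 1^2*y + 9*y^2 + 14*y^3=14*y^3 + 9*y^2 + y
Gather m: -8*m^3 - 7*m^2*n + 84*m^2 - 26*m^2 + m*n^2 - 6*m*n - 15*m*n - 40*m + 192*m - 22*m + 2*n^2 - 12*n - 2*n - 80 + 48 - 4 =-8*m^3 + m^2*(58 - 7*n) + m*(n^2 - 21*n + 130) + 2*n^2 - 14*n - 36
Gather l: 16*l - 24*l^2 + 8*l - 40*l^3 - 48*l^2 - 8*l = -40*l^3 - 72*l^2 + 16*l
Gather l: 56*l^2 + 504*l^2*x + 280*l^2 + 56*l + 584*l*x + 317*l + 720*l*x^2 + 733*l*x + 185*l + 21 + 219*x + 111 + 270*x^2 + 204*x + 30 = l^2*(504*x + 336) + l*(720*x^2 + 1317*x + 558) + 270*x^2 + 423*x + 162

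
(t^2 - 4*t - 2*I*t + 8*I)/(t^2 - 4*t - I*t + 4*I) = (t - 2*I)/(t - I)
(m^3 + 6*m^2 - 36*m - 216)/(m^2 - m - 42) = (m^2 - 36)/(m - 7)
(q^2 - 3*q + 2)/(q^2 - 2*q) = (q - 1)/q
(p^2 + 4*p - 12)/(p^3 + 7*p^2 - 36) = 1/(p + 3)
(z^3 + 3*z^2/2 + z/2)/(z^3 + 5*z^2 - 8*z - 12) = z*(2*z + 1)/(2*(z^2 + 4*z - 12))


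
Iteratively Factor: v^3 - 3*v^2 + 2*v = (v - 1)*(v^2 - 2*v) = v*(v - 1)*(v - 2)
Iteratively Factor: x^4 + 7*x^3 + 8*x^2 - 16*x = (x - 1)*(x^3 + 8*x^2 + 16*x) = (x - 1)*(x + 4)*(x^2 + 4*x) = x*(x - 1)*(x + 4)*(x + 4)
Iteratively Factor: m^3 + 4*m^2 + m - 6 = (m + 2)*(m^2 + 2*m - 3) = (m + 2)*(m + 3)*(m - 1)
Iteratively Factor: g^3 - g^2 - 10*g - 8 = (g + 2)*(g^2 - 3*g - 4) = (g + 1)*(g + 2)*(g - 4)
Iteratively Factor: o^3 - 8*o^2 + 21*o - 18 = (o - 3)*(o^2 - 5*o + 6) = (o - 3)^2*(o - 2)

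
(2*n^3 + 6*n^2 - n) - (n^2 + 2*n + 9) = 2*n^3 + 5*n^2 - 3*n - 9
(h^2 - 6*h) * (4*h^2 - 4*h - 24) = 4*h^4 - 28*h^3 + 144*h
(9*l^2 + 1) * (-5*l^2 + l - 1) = -45*l^4 + 9*l^3 - 14*l^2 + l - 1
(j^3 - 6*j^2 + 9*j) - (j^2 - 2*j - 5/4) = j^3 - 7*j^2 + 11*j + 5/4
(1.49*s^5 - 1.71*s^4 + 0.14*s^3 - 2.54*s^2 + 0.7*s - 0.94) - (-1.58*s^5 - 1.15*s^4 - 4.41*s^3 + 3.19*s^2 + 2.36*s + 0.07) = 3.07*s^5 - 0.56*s^4 + 4.55*s^3 - 5.73*s^2 - 1.66*s - 1.01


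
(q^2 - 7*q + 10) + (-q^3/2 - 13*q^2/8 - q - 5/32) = -q^3/2 - 5*q^2/8 - 8*q + 315/32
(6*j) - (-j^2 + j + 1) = j^2 + 5*j - 1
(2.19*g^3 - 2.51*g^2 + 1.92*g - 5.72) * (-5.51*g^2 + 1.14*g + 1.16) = -12.0669*g^5 + 16.3267*g^4 - 10.9002*g^3 + 30.7944*g^2 - 4.2936*g - 6.6352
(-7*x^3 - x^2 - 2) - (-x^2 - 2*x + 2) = -7*x^3 + 2*x - 4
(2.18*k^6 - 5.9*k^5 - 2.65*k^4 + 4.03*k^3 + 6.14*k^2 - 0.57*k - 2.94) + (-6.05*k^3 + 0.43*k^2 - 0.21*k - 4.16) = 2.18*k^6 - 5.9*k^5 - 2.65*k^4 - 2.02*k^3 + 6.57*k^2 - 0.78*k - 7.1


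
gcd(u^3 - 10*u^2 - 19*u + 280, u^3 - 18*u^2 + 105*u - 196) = u - 7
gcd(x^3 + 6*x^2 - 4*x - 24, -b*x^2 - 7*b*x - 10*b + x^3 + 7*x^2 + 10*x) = x + 2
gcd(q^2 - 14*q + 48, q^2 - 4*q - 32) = q - 8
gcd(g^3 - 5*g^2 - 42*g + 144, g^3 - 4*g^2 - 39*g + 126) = g^2 + 3*g - 18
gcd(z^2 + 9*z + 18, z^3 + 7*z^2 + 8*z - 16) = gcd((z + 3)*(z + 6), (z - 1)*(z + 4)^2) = 1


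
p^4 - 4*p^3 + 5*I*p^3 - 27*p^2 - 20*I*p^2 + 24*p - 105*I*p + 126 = (p - 7)*(p + 3)*(p + 2*I)*(p + 3*I)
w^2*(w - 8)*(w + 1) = w^4 - 7*w^3 - 8*w^2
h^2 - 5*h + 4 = (h - 4)*(h - 1)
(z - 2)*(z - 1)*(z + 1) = z^3 - 2*z^2 - z + 2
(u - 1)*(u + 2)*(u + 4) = u^3 + 5*u^2 + 2*u - 8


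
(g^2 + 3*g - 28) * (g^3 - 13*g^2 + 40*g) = g^5 - 10*g^4 - 27*g^3 + 484*g^2 - 1120*g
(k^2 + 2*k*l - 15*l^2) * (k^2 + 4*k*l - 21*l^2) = k^4 + 6*k^3*l - 28*k^2*l^2 - 102*k*l^3 + 315*l^4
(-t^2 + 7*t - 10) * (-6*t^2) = 6*t^4 - 42*t^3 + 60*t^2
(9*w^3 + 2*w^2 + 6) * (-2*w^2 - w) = -18*w^5 - 13*w^4 - 2*w^3 - 12*w^2 - 6*w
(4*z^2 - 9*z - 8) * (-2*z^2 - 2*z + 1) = -8*z^4 + 10*z^3 + 38*z^2 + 7*z - 8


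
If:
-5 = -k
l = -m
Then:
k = 5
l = -m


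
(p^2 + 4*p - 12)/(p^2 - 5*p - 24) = (-p^2 - 4*p + 12)/(-p^2 + 5*p + 24)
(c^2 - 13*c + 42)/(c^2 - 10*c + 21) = (c - 6)/(c - 3)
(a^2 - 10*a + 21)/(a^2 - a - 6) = (a - 7)/(a + 2)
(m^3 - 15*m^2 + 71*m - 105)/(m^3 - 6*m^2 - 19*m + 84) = (m - 5)/(m + 4)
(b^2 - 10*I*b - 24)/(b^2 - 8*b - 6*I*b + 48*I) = (b - 4*I)/(b - 8)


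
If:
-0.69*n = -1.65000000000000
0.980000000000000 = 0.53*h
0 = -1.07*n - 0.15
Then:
No Solution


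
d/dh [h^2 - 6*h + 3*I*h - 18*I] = 2*h - 6 + 3*I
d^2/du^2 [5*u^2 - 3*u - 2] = 10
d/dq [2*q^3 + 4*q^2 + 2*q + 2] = 6*q^2 + 8*q + 2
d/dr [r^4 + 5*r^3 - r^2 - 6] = r*(4*r^2 + 15*r - 2)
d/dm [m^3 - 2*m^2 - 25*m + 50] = 3*m^2 - 4*m - 25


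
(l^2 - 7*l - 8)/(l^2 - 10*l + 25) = (l^2 - 7*l - 8)/(l^2 - 10*l + 25)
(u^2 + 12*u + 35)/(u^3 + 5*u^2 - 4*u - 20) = (u + 7)/(u^2 - 4)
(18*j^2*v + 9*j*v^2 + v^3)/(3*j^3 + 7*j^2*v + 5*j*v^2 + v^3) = v*(6*j + v)/(j^2 + 2*j*v + v^2)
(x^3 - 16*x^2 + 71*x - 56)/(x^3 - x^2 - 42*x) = (x^2 - 9*x + 8)/(x*(x + 6))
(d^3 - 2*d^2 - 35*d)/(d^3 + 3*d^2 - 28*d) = (d^2 - 2*d - 35)/(d^2 + 3*d - 28)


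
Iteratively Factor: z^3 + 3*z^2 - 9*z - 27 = (z + 3)*(z^2 - 9) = (z + 3)^2*(z - 3)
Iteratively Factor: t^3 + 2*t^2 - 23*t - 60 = (t + 3)*(t^2 - t - 20) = (t + 3)*(t + 4)*(t - 5)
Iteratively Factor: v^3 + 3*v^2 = (v + 3)*(v^2) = v*(v + 3)*(v)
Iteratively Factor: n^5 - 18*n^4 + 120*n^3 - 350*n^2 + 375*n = (n - 3)*(n^4 - 15*n^3 + 75*n^2 - 125*n) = n*(n - 3)*(n^3 - 15*n^2 + 75*n - 125) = n*(n - 5)*(n - 3)*(n^2 - 10*n + 25) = n*(n - 5)^2*(n - 3)*(n - 5)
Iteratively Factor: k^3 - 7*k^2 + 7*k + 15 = (k + 1)*(k^2 - 8*k + 15) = (k - 3)*(k + 1)*(k - 5)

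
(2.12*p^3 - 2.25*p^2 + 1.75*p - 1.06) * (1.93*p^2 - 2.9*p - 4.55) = 4.0916*p^5 - 10.4905*p^4 + 0.256499999999998*p^3 + 3.1167*p^2 - 4.8885*p + 4.823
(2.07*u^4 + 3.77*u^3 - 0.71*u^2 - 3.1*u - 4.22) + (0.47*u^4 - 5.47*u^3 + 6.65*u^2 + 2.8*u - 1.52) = 2.54*u^4 - 1.7*u^3 + 5.94*u^2 - 0.3*u - 5.74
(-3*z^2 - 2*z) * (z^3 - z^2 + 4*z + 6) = -3*z^5 + z^4 - 10*z^3 - 26*z^2 - 12*z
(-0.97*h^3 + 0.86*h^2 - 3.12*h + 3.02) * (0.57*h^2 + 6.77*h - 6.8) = -0.5529*h^5 - 6.0767*h^4 + 10.6398*h^3 - 25.249*h^2 + 41.6614*h - 20.536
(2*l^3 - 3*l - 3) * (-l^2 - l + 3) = -2*l^5 - 2*l^4 + 9*l^3 + 6*l^2 - 6*l - 9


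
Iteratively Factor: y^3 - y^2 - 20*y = (y + 4)*(y^2 - 5*y) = (y - 5)*(y + 4)*(y)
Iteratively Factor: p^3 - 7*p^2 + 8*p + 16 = (p - 4)*(p^2 - 3*p - 4) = (p - 4)*(p + 1)*(p - 4)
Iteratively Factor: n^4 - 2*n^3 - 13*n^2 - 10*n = (n - 5)*(n^3 + 3*n^2 + 2*n) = (n - 5)*(n + 1)*(n^2 + 2*n) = (n - 5)*(n + 1)*(n + 2)*(n)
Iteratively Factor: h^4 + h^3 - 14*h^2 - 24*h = (h + 2)*(h^3 - h^2 - 12*h) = (h + 2)*(h + 3)*(h^2 - 4*h) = (h - 4)*(h + 2)*(h + 3)*(h)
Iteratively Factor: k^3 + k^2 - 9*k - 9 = (k + 1)*(k^2 - 9) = (k - 3)*(k + 1)*(k + 3)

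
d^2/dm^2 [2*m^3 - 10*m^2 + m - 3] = 12*m - 20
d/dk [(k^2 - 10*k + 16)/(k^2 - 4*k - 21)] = 2*(3*k^2 - 37*k + 137)/(k^4 - 8*k^3 - 26*k^2 + 168*k + 441)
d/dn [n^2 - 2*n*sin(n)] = -2*n*cos(n) + 2*n - 2*sin(n)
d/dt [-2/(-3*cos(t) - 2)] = 6*sin(t)/(3*cos(t) + 2)^2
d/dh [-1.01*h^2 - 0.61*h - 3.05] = -2.02*h - 0.61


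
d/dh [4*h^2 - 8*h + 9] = 8*h - 8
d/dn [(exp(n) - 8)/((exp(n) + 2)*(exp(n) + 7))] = (-exp(2*n) + 16*exp(n) + 86)*exp(n)/(exp(4*n) + 18*exp(3*n) + 109*exp(2*n) + 252*exp(n) + 196)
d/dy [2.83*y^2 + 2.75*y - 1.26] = 5.66*y + 2.75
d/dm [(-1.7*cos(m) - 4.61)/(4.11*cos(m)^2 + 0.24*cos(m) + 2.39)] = (-6.987*cos(m)^2 - 37.8942*cos(m) + 2.9566)*sin(m)/(16.8921*cos(m)^4 + 1.9728*cos(m)^3 + 19.7034*cos(m)^2 + 1.1472*cos(m) + 5.7121)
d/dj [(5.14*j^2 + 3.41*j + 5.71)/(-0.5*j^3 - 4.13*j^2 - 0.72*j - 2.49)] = (2.57*j^4 + 3.41*j^3 + 18.9475*j^2 + 21.5674*j - 4.3797)/(0.25*j^6 + 4.13*j^5 + 17.7769*j^4 + 8.4372*j^3 + 21.0858*j^2 + 3.5856*j + 6.2001)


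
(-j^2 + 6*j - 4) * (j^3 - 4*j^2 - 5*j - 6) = -j^5 + 10*j^4 - 23*j^3 - 8*j^2 - 16*j + 24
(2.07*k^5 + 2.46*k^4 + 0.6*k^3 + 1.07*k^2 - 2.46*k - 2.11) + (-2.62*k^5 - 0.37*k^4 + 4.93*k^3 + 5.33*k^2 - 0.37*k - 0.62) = -0.55*k^5 + 2.09*k^4 + 5.53*k^3 + 6.4*k^2 - 2.83*k - 2.73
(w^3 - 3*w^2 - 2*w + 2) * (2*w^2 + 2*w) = 2*w^5 - 4*w^4 - 10*w^3 + 4*w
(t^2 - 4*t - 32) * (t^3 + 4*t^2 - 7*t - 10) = t^5 - 55*t^3 - 110*t^2 + 264*t + 320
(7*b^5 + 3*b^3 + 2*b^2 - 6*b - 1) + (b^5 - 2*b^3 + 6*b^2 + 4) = 8*b^5 + b^3 + 8*b^2 - 6*b + 3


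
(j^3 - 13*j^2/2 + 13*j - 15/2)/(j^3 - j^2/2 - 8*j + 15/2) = (j - 3)/(j + 3)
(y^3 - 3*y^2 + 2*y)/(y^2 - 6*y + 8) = y*(y - 1)/(y - 4)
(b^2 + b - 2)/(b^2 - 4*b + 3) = (b + 2)/(b - 3)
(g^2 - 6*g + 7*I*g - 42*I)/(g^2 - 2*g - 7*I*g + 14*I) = (g^2 + g*(-6 + 7*I) - 42*I)/(g^2 - g*(2 + 7*I) + 14*I)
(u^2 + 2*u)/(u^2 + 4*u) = (u + 2)/(u + 4)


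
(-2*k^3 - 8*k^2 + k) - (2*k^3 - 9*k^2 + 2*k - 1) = -4*k^3 + k^2 - k + 1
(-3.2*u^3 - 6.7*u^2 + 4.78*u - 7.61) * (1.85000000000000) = -5.92*u^3 - 12.395*u^2 + 8.843*u - 14.0785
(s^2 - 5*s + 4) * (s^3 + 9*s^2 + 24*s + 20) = s^5 + 4*s^4 - 17*s^3 - 64*s^2 - 4*s + 80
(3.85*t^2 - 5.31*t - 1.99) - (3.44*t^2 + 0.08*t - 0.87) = 0.41*t^2 - 5.39*t - 1.12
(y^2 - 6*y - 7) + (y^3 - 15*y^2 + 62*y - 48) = y^3 - 14*y^2 + 56*y - 55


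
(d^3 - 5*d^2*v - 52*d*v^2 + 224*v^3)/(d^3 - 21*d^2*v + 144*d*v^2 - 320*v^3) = (d^2 + 3*d*v - 28*v^2)/(d^2 - 13*d*v + 40*v^2)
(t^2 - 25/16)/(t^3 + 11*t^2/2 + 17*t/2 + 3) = (16*t^2 - 25)/(8*(2*t^3 + 11*t^2 + 17*t + 6))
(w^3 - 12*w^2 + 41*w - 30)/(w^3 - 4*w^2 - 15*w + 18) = (w - 5)/(w + 3)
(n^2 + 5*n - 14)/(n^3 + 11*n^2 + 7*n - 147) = (n - 2)/(n^2 + 4*n - 21)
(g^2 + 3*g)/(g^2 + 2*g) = (g + 3)/(g + 2)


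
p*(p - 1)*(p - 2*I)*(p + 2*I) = p^4 - p^3 + 4*p^2 - 4*p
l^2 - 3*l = l*(l - 3)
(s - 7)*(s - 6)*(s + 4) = s^3 - 9*s^2 - 10*s + 168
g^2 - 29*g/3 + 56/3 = (g - 7)*(g - 8/3)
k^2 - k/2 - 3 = (k - 2)*(k + 3/2)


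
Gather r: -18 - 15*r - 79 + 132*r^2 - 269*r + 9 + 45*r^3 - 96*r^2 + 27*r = 45*r^3 + 36*r^2 - 257*r - 88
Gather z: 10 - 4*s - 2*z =-4*s - 2*z + 10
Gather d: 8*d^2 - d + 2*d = 8*d^2 + d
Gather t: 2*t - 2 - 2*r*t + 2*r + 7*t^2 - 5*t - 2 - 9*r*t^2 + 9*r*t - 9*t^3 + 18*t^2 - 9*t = 2*r - 9*t^3 + t^2*(25 - 9*r) + t*(7*r - 12) - 4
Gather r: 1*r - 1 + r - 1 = 2*r - 2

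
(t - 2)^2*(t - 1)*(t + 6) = t^4 + t^3 - 22*t^2 + 44*t - 24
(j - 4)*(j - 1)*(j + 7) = j^3 + 2*j^2 - 31*j + 28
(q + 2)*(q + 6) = q^2 + 8*q + 12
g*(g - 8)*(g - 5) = g^3 - 13*g^2 + 40*g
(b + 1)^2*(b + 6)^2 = b^4 + 14*b^3 + 61*b^2 + 84*b + 36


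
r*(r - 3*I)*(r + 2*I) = r^3 - I*r^2 + 6*r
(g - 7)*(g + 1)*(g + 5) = g^3 - g^2 - 37*g - 35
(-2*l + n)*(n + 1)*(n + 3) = -2*l*n^2 - 8*l*n - 6*l + n^3 + 4*n^2 + 3*n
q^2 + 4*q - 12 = (q - 2)*(q + 6)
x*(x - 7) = x^2 - 7*x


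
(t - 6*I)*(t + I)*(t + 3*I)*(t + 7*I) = t^4 + 5*I*t^3 + 35*t^2 + 165*I*t - 126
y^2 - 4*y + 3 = (y - 3)*(y - 1)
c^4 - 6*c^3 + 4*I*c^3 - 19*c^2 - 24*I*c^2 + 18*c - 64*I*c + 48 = (c - 8)*(c + 2)*(c + I)*(c + 3*I)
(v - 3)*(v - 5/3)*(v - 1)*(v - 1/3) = v^4 - 6*v^3 + 104*v^2/9 - 74*v/9 + 5/3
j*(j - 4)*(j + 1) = j^3 - 3*j^2 - 4*j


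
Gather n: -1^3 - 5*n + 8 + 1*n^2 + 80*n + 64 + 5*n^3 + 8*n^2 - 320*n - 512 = 5*n^3 + 9*n^2 - 245*n - 441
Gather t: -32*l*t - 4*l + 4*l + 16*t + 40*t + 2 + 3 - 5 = t*(56 - 32*l)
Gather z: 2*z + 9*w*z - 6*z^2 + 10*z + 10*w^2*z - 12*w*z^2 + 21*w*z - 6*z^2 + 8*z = z^2*(-12*w - 12) + z*(10*w^2 + 30*w + 20)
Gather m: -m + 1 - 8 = -m - 7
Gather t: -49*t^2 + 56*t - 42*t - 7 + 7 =-49*t^2 + 14*t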